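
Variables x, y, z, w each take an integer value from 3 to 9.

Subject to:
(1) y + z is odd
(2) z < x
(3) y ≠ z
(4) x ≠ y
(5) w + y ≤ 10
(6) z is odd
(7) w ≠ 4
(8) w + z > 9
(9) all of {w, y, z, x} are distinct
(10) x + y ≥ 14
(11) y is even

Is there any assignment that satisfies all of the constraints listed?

Satisfiable

Try x = 8, y = 6, z = 7, w = 3.
Check constraint 5: w + y = 9; constraint 8: w + z = 10. The remaining constraints are straightforward to verify.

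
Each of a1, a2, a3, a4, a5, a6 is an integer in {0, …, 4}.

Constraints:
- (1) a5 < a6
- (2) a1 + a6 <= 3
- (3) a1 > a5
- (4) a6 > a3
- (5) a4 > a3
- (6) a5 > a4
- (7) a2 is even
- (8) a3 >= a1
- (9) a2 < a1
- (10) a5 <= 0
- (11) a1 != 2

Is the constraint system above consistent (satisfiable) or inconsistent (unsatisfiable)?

Unsatisfiable

Constraints 3, 5, 6, and 8 give a5 < a1, a1 ≤ a3, a3 < a4, a4 < a5. Chaining: a5 < a1 ≤ a3 < a4 < a5, which forces a5 < a5 — impossible.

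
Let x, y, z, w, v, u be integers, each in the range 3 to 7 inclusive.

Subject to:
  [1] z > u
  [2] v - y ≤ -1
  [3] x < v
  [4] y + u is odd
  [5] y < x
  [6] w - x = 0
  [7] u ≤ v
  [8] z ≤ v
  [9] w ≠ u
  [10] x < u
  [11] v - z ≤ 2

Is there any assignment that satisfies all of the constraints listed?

Constraints 1, 2, 5, 8, and 10 give x < u, u < z, z ≤ v, v < y, y < x. Chaining: x < u < z ≤ v < y < x, which forces x < x — impossible.

Unsatisfiable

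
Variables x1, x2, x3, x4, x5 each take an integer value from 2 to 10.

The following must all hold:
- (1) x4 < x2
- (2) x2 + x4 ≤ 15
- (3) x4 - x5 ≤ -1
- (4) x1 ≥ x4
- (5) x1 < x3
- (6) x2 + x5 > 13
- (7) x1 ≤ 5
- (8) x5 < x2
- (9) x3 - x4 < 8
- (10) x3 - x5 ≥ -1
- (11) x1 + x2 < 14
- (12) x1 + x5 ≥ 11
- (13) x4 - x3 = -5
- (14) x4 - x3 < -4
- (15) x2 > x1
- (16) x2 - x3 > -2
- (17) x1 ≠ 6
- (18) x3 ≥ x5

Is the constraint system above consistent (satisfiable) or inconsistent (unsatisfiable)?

Satisfiable

One satisfying assignment is x1 = 4, x2 = 9, x3 = 9, x4 = 4, x5 = 7.
For the less obvious constraints — constraint 2: x2 + x4 = 13; constraint 3: x4 - x5 = -3; constraint 6: x2 + x5 = 16 — and the others hold by inspection.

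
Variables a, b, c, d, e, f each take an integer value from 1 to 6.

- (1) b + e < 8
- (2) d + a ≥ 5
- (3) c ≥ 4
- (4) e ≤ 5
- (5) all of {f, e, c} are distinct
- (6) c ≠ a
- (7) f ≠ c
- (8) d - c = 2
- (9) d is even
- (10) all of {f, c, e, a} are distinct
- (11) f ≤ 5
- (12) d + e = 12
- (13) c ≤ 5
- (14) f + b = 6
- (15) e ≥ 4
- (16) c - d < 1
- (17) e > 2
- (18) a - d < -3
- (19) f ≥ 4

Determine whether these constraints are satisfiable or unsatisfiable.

Constraints 3, 4, 11, 13, 15, and 19 confine each of f, e, c to the 2 values {4, 5}.
Constraint 5 requires all 3 of them to be distinct, but only 2 values are available — impossible by the pigeonhole principle.

Unsatisfiable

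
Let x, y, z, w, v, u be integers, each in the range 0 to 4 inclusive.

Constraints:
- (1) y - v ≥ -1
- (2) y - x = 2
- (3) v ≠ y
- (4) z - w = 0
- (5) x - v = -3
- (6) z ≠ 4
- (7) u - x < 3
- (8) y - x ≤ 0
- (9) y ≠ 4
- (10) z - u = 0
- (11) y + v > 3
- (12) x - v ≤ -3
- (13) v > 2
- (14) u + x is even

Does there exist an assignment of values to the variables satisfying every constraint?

Constraints 1, 8, and 12 give y − v ≥ -1, v − x ≥ 3, x − y ≥ 0.
Adding all 3 inequalities: the left sides telescope to 0, and the right sides sum to (-1) + 3 + 0 = 2. So 0 ≥ 2, which is false.

Unsatisfiable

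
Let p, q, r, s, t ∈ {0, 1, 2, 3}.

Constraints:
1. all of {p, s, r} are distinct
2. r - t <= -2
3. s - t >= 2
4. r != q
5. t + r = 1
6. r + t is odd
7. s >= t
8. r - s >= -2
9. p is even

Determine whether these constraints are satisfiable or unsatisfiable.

Constraints 2, 3, and 8 give r − s ≥ -2, s − t ≥ 2, t − r ≥ 2.
Adding all 3 inequalities: the left sides telescope to 0, and the right sides sum to (-2) + 2 + 2 = 2. So 0 ≥ 2, which is false.

Unsatisfiable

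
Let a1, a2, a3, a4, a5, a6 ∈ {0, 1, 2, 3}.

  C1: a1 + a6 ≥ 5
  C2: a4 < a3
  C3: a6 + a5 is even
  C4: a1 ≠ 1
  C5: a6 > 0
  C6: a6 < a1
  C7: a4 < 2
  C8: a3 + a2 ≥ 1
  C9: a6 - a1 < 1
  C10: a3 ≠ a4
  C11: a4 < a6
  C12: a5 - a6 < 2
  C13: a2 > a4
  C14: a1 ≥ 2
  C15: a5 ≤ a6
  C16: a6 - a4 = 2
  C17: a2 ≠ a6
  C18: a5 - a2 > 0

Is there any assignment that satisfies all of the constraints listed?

Take a1 = 3, a2 = 1, a3 = 2, a4 = 0, a5 = 2, a6 = 2. Then constraint 1: a1 + a6 = 5; constraint 8: a3 + a2 = 3; constraint 9: a6 - a1 = -1, and every other listed constraint is also met.

Satisfiable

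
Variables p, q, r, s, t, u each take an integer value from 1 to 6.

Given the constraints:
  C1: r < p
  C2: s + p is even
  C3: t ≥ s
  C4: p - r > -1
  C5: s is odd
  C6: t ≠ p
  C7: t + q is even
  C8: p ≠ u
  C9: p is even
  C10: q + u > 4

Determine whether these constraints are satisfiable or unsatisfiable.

Unsatisfiable

Constraint 5 makes s odd and constraint 9 makes p even, so s + p must be odd. Constraint 2 says s + p is even — contradiction.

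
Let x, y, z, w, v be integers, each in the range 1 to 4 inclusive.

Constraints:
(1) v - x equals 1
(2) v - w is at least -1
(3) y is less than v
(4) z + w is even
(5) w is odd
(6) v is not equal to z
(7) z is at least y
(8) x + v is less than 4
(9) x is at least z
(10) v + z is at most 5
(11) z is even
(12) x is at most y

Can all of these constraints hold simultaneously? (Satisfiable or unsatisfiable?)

Constraint 11 makes z even and constraint 5 makes w odd, so z + w must be odd. Constraint 4 says z + w is even — contradiction.

Unsatisfiable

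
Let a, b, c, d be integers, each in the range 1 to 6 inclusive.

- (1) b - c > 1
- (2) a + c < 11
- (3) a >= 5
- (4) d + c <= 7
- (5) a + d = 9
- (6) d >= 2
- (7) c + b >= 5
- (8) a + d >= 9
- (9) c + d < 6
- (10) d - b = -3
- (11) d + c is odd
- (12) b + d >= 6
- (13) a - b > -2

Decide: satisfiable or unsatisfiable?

Satisfiable

Setting (a, b, c, d) = (6, 6, 2, 3) satisfies everything: constraint 1: b - c = 4; constraint 2: a + c = 8; constraint 4: d + c = 5, and the others follow.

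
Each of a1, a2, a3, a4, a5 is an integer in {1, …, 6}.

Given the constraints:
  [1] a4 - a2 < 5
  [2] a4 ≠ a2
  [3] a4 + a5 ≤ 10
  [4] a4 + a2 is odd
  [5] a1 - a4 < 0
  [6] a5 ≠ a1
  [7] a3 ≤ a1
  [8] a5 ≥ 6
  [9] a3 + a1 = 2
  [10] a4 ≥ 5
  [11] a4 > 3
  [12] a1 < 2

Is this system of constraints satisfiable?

From constraint 10: a4 ≥ 5. From constraint 8: a5 ≥ 6. Hence a4 + a5 ≥ 11. But constraint 3 requires a4 + a5 ≤ 10, and 10 < 11. Contradiction.

Unsatisfiable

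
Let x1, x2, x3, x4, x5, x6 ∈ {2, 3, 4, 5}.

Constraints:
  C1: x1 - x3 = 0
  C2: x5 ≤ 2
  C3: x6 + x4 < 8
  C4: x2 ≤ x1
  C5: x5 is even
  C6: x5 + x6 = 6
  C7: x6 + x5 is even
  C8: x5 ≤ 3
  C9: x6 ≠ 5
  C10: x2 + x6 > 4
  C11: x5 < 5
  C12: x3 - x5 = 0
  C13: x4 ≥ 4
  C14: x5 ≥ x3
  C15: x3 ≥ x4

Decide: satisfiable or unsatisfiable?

Unsatisfiable

From constraints 13 and 15: x3 ≥ x4 and x4 ≥ 4, so x3 ≥ 4. From constraints 8 and 14: x3 ≤ x5 and x5 ≤ 3, so x3 ≤ 3. But 3 < 4, so no value of x3 works.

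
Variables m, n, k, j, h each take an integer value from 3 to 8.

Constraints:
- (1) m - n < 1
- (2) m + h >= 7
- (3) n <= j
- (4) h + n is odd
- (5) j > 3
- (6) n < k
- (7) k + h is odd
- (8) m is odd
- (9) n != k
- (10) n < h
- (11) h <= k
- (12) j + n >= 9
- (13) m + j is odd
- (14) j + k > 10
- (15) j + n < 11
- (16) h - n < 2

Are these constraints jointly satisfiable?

Satisfiable

One satisfying assignment is m = 3, n = 4, k = 6, j = 6, h = 5.
For the less obvious constraints — constraint 1: m - n = -1; constraint 2: m + h = 8; constraint 12: j + n = 10 — and the others hold by inspection.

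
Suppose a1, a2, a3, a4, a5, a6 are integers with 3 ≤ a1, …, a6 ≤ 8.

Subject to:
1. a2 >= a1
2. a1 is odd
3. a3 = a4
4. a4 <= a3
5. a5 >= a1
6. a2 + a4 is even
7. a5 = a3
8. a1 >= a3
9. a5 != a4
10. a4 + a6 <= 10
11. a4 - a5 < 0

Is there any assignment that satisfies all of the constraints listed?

From constraints 3 and 7, a5 = a3 = a4, so a5 = a4. But constraint 9 says a5 ≠ a4. Contradiction.

Unsatisfiable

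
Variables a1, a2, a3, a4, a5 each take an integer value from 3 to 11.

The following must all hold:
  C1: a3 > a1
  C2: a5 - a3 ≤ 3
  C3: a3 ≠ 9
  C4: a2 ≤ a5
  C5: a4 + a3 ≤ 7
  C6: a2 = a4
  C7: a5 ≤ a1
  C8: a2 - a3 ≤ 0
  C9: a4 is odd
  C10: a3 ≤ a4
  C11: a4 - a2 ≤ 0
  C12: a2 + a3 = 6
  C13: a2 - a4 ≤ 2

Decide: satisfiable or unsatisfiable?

Constraints 1, 4, 7, 10, and 11 give a2 ≤ a5, a5 ≤ a1, a1 < a3, a3 ≤ a4, a4 ≤ a2. Chaining: a2 ≤ a5 ≤ a1 < a3 ≤ a4 ≤ a2, which forces a2 < a2 — impossible.

Unsatisfiable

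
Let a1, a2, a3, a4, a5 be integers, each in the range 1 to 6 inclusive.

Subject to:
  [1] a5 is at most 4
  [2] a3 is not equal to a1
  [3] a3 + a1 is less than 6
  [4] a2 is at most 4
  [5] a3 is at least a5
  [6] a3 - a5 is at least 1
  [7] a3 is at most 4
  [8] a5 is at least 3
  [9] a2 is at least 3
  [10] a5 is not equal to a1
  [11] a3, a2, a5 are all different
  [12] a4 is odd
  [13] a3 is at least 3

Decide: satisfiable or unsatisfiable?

Constraints 1, 4, 7, 8, 9, and 13 confine each of a3, a2, a5 to the 2 values {3, 4}.
Constraint 11 requires all 3 of them to be distinct, but only 2 values are available — impossible by the pigeonhole principle.

Unsatisfiable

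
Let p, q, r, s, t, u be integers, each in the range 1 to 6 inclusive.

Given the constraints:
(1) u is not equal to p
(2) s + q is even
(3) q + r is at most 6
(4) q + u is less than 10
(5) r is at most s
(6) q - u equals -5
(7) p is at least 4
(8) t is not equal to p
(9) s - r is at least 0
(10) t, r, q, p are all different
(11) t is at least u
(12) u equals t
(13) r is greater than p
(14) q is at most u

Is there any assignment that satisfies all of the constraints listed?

Satisfiable

Setting (p, q, r, s, t, u) = (4, 1, 5, 5, 6, 6) satisfies everything: constraint 3: q + r = 6; constraint 4: q + u = 7; constraint 6: q - u = -5, and the others follow.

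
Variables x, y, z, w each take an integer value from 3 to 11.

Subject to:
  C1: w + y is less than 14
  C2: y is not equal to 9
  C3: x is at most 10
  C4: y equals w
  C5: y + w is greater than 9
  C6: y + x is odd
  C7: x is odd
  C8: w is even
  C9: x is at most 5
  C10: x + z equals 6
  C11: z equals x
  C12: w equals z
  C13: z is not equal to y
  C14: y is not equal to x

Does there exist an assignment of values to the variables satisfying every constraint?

Unsatisfiable

From constraints 4, 11, and 12, y = w = z = x, so y = x. But constraint 14 says y ≠ x. Contradiction.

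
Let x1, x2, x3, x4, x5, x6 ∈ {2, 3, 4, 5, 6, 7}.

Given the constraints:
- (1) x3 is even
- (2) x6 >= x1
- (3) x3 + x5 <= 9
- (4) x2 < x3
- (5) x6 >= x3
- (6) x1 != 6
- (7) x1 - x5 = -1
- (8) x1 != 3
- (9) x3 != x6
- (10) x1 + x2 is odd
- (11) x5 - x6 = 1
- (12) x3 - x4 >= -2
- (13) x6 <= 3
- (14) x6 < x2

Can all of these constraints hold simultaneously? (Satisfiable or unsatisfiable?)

Constraints 4, 5, and 14 give x3 ≤ x6, x6 < x2, x2 < x3. Chaining: x3 ≤ x6 < x2 < x3, which forces x3 < x3 — impossible.

Unsatisfiable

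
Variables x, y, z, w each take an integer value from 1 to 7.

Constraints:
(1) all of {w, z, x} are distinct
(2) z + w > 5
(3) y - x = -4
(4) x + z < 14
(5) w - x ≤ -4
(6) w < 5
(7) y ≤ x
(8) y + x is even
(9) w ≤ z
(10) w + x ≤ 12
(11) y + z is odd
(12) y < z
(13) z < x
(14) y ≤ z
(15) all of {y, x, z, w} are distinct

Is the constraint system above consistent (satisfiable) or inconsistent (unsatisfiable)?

Satisfiable

One satisfying assignment is x = 7, y = 3, z = 4, w = 2.
For the less obvious constraints — constraint 2: z + w = 6; constraint 3: y - x = -4; constraint 4: x + z = 11 — and the others hold by inspection.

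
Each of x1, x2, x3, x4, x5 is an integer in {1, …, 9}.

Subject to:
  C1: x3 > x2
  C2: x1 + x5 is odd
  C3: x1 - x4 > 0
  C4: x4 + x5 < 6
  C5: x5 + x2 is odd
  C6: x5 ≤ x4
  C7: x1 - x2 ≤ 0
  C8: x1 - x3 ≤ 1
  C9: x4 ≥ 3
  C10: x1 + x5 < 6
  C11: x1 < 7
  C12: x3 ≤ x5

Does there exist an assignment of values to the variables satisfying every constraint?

Constraints 1, 3, 6, 7, and 12 give x4 < x1, x1 ≤ x2, x2 < x3, x3 ≤ x5, x5 ≤ x4. Chaining: x4 < x1 ≤ x2 < x3 ≤ x5 ≤ x4, which forces x4 < x4 — impossible.

Unsatisfiable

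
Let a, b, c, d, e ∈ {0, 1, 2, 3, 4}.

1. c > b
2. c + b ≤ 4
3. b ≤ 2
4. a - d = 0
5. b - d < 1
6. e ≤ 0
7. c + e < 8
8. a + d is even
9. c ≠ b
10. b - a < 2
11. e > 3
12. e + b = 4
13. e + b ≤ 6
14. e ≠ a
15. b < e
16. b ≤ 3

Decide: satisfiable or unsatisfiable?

Unsatisfiable

From constraint 6: e ≤ 0. From constraint 3: b ≤ 2. Hence e + b ≤ 2. But constraint 12 requires e + b = 4, and 4 > 2. Contradiction.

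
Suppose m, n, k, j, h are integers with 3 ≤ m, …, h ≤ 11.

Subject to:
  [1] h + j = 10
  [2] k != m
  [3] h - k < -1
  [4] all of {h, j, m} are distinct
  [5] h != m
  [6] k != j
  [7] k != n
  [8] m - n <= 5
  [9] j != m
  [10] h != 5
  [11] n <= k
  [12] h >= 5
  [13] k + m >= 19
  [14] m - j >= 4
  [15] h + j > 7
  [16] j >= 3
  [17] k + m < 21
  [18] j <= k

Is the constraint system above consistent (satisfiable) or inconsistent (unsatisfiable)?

Satisfiable

Try m = 9, n = 4, k = 10, j = 4, h = 6.
Check constraint 1: h + j = 10; constraint 3: h - k = -4. The remaining constraints are straightforward to verify.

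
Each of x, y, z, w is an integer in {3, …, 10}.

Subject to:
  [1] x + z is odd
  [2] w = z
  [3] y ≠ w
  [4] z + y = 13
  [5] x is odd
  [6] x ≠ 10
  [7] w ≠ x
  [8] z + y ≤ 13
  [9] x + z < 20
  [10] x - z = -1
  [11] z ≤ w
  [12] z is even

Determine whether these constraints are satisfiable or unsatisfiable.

Satisfiable

Take x = 9, y = 3, z = 10, w = 10. Then constraint 4: z + y = 13; constraint 8: z + y = 13; constraint 9: x + z = 19, and every other listed constraint is also met.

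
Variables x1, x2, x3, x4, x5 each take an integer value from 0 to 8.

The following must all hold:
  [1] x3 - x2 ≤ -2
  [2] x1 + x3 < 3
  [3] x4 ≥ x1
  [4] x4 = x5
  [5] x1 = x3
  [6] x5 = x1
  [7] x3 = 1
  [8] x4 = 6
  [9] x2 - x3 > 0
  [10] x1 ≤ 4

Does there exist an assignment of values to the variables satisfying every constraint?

Constraint 8 fixes x4 = 6 and constraint 7 fixes x3 = 1. Constraints 4, 5, and 6 give x4 = x5 = x1 = x3, so x4 = x3. But 6 ≠ 1 — contradiction.

Unsatisfiable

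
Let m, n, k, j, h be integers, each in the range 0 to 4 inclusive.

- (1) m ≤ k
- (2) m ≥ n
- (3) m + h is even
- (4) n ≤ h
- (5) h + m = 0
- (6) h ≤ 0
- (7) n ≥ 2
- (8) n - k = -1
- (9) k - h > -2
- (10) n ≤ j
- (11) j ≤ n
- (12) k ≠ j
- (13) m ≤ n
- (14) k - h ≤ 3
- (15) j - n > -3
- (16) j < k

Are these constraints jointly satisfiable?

Unsatisfiable

From constraint 7: n ≥ 2. From constraints 4 and 6: n ≤ h and h ≤ 0, so n ≤ 0. But 0 < 2, so no value of n works.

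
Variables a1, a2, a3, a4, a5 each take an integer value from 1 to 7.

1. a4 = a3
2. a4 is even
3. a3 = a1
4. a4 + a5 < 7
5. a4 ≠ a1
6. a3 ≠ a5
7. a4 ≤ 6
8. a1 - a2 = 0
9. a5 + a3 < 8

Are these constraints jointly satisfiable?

From constraints 1 and 3, a4 = a3 = a1, so a4 = a1. But constraint 5 says a4 ≠ a1. Contradiction.

Unsatisfiable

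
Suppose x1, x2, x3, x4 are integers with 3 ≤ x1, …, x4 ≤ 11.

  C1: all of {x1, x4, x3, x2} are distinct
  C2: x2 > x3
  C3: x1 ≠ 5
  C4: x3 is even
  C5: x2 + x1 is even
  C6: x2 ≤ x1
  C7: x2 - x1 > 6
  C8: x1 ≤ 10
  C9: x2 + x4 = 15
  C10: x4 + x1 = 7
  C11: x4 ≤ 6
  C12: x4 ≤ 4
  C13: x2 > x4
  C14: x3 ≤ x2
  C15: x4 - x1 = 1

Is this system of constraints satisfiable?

Unsatisfiable

From constraints 6 and 8: x2 ≤ x1 ≤ 10. From constraint 12: x4 ≤ 4. Hence x2 + x4 ≤ 14. But constraint 9 requires x2 + x4 = 15, and 15 > 14. Contradiction.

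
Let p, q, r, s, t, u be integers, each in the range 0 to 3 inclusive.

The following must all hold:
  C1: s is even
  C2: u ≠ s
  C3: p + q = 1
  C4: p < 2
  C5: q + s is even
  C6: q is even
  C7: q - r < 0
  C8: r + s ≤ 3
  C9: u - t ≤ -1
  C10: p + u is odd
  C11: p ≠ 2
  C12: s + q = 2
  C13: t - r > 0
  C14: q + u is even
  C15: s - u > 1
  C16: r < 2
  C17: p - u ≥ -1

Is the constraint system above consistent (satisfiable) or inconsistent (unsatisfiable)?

Satisfiable

One satisfying assignment is p = 1, q = 0, r = 1, s = 2, t = 3, u = 0.
For the less obvious constraints — constraint 3: p + q = 1; constraint 7: q - r = -1; constraint 8: r + s = 3 — and the others hold by inspection.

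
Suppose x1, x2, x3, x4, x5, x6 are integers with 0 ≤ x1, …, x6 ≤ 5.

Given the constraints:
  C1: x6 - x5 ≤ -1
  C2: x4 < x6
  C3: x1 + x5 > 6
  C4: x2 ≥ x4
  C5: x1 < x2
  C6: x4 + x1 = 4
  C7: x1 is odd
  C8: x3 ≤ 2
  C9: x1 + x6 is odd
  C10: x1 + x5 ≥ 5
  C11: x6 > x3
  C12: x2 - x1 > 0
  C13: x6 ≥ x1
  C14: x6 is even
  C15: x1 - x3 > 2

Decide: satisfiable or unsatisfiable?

Satisfiable

Setting (x1, x2, x3, x4, x5, x6) = (3, 5, 0, 1, 5, 4) satisfies everything: constraint 1: x6 - x5 = -1; constraint 3: x1 + x5 = 8; constraint 6: x4 + x1 = 4, and the others follow.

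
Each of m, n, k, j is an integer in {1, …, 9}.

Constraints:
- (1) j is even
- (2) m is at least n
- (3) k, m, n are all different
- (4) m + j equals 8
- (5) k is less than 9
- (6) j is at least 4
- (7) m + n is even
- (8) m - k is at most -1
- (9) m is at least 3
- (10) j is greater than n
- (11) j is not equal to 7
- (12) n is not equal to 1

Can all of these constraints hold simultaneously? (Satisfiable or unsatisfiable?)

Satisfiable

The assignment m = 4, n = 2, k = 8, j = 4 works:
  constraint 4 holds since m + j = 8.
  constraint 8 holds since m - k = -4.
The rest check out directly.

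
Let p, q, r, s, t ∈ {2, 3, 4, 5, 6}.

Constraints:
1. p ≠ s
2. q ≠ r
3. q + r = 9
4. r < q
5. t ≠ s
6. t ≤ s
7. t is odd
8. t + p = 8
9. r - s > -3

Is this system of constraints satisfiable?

Satisfiable

One satisfying assignment is p = 5, q = 5, r = 4, s = 6, t = 3.
For the less obvious constraints — constraint 3: q + r = 9; constraint 8: t + p = 8; constraint 9: r - s = -2 — and the others hold by inspection.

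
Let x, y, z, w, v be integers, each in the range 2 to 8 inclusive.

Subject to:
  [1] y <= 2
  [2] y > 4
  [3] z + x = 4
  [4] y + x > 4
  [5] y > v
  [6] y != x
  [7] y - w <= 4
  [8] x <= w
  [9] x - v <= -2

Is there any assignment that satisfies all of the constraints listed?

From constraint 2: y ≥ 5. From constraint 1: y ≤ 2. But 2 < 5, so no value of y works.

Unsatisfiable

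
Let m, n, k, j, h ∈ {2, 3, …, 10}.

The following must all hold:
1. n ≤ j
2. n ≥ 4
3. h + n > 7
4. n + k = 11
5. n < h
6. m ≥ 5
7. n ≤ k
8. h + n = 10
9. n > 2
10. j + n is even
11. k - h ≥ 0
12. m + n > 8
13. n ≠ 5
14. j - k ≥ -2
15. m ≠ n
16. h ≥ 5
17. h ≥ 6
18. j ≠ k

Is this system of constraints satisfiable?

Satisfiable

Take m = 5, n = 4, k = 7, j = 8, h = 6. Then constraint 3: h + n = 10; constraint 4: n + k = 11, and every other listed constraint is also met.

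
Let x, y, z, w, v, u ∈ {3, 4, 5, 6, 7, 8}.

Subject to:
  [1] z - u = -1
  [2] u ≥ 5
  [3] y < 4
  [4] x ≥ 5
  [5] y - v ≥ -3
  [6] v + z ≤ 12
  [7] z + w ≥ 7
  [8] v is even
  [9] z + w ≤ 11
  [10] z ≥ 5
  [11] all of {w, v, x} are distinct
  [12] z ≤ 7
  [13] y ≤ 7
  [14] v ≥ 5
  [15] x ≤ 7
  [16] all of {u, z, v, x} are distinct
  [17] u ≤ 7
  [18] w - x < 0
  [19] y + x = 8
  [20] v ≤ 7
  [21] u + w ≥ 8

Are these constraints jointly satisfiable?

Unsatisfiable

Constraints 2, 4, 10, 12, 14, 15, 17, and 20 confine each of u, z, v, x to the 3 values {5, …, 7}.
Constraint 16 requires all 4 of them to be distinct, but only 3 values are available — impossible by the pigeonhole principle.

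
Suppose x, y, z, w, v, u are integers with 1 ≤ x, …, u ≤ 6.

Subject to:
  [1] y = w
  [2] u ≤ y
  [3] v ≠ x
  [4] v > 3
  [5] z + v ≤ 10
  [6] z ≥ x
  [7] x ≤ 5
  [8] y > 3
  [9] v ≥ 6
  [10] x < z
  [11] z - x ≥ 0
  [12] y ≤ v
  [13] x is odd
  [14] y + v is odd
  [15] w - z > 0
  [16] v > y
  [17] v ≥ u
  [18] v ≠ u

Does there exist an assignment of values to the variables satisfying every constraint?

The assignment x = 1, y = 5, z = 3, w = 5, v = 6, u = 4 works:
  constraint 5 holds since z + v = 9.
  constraint 11 holds since z - x = 2.
The rest check out directly.

Satisfiable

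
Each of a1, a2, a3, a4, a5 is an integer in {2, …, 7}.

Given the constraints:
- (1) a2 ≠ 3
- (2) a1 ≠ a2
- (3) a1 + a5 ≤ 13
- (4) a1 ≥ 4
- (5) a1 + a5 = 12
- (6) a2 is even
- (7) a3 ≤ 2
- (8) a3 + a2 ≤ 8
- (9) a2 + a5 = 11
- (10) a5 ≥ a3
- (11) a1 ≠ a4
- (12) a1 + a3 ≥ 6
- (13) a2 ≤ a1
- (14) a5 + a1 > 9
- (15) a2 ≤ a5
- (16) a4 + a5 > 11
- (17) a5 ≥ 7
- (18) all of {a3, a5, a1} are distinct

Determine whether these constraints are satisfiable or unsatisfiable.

Satisfiable

The assignment a1 = 5, a2 = 4, a3 = 2, a4 = 7, a5 = 7 works:
  constraint 3 holds since a1 + a5 = 12.
  constraint 5 holds since a1 + a5 = 12.
  constraint 8 holds since a3 + a2 = 6.
The rest check out directly.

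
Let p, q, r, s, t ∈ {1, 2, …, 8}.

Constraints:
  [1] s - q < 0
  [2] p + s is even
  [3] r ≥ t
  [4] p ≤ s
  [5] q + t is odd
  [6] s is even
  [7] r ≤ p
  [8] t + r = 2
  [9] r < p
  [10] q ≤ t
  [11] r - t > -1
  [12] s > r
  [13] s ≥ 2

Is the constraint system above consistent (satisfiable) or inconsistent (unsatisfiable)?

Unsatisfiable

Constraints 1, 3, 4, 9, and 10 give p ≤ s, s < q, q ≤ t, t ≤ r, r < p. Chaining: p ≤ s < q ≤ t ≤ r < p, which forces p < p — impossible.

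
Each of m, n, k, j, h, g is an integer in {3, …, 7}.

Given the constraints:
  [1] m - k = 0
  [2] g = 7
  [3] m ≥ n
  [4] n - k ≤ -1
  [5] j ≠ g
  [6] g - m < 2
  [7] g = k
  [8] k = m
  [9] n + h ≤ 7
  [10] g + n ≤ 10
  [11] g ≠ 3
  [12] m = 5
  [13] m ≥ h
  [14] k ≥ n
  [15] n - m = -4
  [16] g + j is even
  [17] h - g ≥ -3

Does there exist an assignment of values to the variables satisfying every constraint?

Unsatisfiable

Constraint 2 fixes g = 7 and constraint 12 fixes m = 5. Constraints 7 and 8 give g = k = m, so g = m. But 7 ≠ 5 — contradiction.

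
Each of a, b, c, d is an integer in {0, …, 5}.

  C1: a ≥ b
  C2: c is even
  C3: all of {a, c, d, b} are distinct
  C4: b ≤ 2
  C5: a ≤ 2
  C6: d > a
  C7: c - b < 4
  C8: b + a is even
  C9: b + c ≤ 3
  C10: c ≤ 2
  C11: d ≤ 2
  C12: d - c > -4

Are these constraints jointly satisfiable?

Constraints 4, 5, 10, and 11 confine each of a, c, d, b to the 3 values {0, …, 2} (the domain already gives each ≥ 0).
Constraint 3 requires all 4 of them to be distinct, but only 3 values are available — impossible by the pigeonhole principle.

Unsatisfiable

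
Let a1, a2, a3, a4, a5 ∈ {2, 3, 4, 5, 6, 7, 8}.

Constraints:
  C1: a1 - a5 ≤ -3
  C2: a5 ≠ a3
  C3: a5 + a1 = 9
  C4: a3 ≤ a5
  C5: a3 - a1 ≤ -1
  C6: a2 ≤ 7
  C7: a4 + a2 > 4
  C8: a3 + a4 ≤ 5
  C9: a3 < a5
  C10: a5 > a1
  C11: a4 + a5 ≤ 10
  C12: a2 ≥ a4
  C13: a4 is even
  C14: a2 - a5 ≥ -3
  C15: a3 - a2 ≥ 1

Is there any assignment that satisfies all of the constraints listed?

Unsatisfiable

Constraints 1, 5, 14, and 15 give a5 − a1 ≥ 3, a1 − a3 ≥ 1, a3 − a2 ≥ 1, a2 − a5 ≥ -3.
Adding all 4 inequalities: the left sides telescope to 0, and the right sides sum to 3 + 1 + 1 + (-3) = 2. So 0 ≥ 2, which is false.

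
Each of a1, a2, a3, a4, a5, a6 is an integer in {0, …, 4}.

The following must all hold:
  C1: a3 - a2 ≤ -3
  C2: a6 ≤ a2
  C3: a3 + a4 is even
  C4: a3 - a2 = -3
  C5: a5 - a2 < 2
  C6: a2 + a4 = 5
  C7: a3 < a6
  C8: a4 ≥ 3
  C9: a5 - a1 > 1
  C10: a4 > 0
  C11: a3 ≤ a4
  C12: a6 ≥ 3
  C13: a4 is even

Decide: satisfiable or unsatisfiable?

From constraints 2 and 12: a2 ≥ a6 ≥ 3. From constraint 8: a4 ≥ 3. Hence a2 + a4 ≥ 6. But constraint 6 requires a2 + a4 = 5, and 5 < 6. Contradiction.

Unsatisfiable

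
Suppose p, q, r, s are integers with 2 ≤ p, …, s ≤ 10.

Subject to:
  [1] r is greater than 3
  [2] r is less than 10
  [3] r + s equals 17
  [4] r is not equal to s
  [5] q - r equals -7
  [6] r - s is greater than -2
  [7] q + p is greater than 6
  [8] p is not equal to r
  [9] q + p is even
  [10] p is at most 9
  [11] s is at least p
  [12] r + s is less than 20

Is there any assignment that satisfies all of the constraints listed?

One satisfying assignment is p = 6, q = 2, r = 9, s = 8.
For the less obvious constraints — constraint 3: r + s = 17; constraint 5: q - r = -7; constraint 6: r - s = 1 — and the others hold by inspection.

Satisfiable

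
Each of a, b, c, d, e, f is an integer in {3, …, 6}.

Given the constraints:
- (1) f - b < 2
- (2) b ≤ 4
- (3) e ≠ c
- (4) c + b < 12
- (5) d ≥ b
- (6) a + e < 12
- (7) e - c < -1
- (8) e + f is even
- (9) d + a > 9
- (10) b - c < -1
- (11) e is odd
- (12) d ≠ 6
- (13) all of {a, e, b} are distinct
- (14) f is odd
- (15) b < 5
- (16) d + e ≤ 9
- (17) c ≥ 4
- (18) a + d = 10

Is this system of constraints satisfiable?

Satisfiable

One satisfying assignment is a = 6, b = 4, c = 6, d = 4, e = 3, f = 3.
For the less obvious constraints — constraint 1: f - b = -1; constraint 4: c + b = 10; constraint 6: a + e = 9 — and the others hold by inspection.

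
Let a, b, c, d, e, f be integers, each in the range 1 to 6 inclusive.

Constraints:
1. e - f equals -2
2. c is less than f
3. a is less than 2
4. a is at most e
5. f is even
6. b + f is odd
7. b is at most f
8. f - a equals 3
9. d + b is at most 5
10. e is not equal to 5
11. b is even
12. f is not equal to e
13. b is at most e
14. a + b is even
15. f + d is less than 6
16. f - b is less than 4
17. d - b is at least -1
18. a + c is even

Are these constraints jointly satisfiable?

Unsatisfiable

Constraint 11 makes b even and constraint 5 makes f even, so b + f must be even. Constraint 6 says b + f is odd — contradiction.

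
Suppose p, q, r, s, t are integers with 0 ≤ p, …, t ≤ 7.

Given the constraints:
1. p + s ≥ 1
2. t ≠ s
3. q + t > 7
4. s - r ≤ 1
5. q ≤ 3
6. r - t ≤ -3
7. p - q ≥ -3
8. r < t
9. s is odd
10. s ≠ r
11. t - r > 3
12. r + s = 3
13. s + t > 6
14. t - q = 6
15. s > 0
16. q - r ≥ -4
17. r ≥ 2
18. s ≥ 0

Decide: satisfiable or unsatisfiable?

Satisfiable

Take p = 1, q = 1, r = 2, s = 1, t = 7. Then constraint 1: p + s = 2; constraint 3: q + t = 8, and every other listed constraint is also met.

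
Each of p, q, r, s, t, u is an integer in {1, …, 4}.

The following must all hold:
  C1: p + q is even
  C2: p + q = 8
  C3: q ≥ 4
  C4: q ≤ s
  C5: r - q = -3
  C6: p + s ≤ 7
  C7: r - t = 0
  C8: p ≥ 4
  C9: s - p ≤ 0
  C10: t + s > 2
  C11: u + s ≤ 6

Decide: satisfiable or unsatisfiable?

Unsatisfiable

From constraint 8: p ≥ 4. From constraints 3 and 4: s ≥ q ≥ 4. Hence p + s ≥ 8. But constraint 6 requires p + s ≤ 7, and 7 < 8. Contradiction.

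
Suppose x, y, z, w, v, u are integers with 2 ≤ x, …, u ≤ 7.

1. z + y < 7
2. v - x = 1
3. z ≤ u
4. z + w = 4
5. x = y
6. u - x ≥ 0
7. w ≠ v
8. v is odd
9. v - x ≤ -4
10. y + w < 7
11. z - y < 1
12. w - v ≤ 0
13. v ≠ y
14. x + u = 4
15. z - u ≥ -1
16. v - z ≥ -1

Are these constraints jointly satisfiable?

Unsatisfiable

Constraints 6, 9, 15, and 16 give u − x ≥ 0, x − v ≥ 4, v − z ≥ -1, z − u ≥ -1.
Adding all 4 inequalities: the left sides telescope to 0, and the right sides sum to 0 + 4 + (-1) + (-1) = 2. So 0 ≥ 2, which is false.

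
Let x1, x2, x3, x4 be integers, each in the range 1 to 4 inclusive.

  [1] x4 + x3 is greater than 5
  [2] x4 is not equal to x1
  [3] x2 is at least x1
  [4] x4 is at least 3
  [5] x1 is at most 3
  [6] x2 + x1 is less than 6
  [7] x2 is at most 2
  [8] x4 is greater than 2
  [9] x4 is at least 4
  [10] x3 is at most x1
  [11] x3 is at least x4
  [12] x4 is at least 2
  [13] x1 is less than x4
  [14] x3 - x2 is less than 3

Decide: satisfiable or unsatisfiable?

Unsatisfiable

From constraints 9 and 11: x3 ≥ x4 and x4 ≥ 4, so x3 ≥ 4. From constraints 5 and 10: x3 ≤ x1 and x1 ≤ 3, so x3 ≤ 3. But 3 < 4, so no value of x3 works.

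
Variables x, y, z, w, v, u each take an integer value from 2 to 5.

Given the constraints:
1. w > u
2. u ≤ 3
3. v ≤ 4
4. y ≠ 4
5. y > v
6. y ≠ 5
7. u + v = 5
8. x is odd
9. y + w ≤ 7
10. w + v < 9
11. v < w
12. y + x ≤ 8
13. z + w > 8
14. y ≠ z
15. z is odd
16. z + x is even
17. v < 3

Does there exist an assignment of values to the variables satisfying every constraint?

Satisfiable

Try x = 5, y = 3, z = 5, w = 4, v = 2, u = 3.
Check constraint 7: u + v = 5; constraint 9: y + w = 7. The remaining constraints are straightforward to verify.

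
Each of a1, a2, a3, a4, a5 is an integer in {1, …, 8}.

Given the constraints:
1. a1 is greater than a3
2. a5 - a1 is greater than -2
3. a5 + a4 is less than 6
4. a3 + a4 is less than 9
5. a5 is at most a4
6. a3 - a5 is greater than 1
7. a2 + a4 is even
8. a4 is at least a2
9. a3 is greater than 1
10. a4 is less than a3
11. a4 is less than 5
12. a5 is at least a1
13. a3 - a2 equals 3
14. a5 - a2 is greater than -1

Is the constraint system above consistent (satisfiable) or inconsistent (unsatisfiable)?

Constraints 1, 5, 10, and 12 give a1 ≤ a5, a5 ≤ a4, a4 < a3, a3 < a1. Chaining: a1 ≤ a5 ≤ a4 < a3 < a1, which forces a1 < a1 — impossible.

Unsatisfiable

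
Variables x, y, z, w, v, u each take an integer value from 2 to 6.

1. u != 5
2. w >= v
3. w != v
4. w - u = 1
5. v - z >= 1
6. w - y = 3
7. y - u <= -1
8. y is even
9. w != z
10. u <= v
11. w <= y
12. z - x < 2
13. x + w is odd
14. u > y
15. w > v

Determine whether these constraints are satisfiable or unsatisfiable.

Constraints 10, 11, 14, and 15 give v < w, w ≤ y, y < u, u ≤ v. Chaining: v < w ≤ y < u ≤ v, which forces v < v — impossible.

Unsatisfiable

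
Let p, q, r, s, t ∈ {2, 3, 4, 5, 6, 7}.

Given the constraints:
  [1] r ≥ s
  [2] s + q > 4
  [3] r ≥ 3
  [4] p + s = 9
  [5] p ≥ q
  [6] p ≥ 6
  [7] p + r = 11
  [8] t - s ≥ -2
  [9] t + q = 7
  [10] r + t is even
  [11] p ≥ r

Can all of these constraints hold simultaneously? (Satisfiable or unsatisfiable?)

One satisfying assignment is p = 7, q = 5, r = 4, s = 2, t = 2.
For the less obvious constraints — constraint 2: s + q = 7; constraint 4: p + s = 9; constraint 7: p + r = 11 — and the others hold by inspection.

Satisfiable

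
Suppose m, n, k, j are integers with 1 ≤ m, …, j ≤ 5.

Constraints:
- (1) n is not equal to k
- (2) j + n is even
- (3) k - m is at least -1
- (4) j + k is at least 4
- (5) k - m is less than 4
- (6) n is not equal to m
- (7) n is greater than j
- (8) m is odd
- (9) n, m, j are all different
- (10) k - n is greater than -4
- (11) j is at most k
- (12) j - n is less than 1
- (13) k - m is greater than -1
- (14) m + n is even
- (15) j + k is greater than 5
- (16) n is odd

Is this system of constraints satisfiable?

The assignment m = 1, n = 5, k = 3, j = 3 works:
  constraint 3 holds since k - m = 2.
  constraint 4 holds since j + k = 6.
  constraint 5 holds since k - m = 2.
The rest check out directly.

Satisfiable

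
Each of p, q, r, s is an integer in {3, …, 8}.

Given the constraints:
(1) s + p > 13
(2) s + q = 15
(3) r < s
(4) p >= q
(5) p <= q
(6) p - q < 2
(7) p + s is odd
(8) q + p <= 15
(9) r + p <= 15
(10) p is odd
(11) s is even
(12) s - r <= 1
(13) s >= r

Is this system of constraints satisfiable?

Satisfiable

One satisfying assignment is p = 7, q = 7, r = 7, s = 8.
For the less obvious constraints — constraint 1: s + p = 15; constraint 2: s + q = 15 — and the others hold by inspection.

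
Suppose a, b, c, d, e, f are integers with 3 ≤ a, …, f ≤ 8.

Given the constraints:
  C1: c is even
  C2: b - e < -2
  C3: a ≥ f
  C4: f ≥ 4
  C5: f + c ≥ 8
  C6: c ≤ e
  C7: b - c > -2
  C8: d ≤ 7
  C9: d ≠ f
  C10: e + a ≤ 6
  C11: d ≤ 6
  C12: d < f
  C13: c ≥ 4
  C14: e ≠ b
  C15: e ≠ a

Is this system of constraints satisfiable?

Unsatisfiable

From constraints 6 and 13: e ≥ c ≥ 4. From constraints 3 and 4: a ≥ f ≥ 4. Hence e + a ≥ 8. But constraint 10 requires e + a ≤ 6, and 6 < 8. Contradiction.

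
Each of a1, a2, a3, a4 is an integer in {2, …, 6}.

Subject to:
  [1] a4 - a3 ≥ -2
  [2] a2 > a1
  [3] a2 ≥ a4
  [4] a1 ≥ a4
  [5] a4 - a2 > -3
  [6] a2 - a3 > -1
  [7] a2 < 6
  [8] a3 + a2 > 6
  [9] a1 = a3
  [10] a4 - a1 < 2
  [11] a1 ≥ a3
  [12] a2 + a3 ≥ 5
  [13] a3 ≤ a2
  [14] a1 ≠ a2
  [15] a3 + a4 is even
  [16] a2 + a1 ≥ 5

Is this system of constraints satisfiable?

Satisfiable

One satisfying assignment is a1 = 3, a2 = 5, a3 = 3, a4 = 3.
For the less obvious constraints — constraint 1: a4 - a3 = 0; constraint 5: a4 - a2 = -2 — and the others hold by inspection.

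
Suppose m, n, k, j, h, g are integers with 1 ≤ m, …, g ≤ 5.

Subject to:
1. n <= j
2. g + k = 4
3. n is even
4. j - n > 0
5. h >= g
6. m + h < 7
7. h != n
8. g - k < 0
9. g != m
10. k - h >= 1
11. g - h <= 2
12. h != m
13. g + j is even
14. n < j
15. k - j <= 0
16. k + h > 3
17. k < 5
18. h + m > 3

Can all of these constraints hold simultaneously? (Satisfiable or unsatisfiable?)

Try m = 3, n = 2, k = 3, j = 3, h = 1, g = 1.
Check constraint 2: g + k = 4; constraint 4: j - n = 1. The remaining constraints are straightforward to verify.

Satisfiable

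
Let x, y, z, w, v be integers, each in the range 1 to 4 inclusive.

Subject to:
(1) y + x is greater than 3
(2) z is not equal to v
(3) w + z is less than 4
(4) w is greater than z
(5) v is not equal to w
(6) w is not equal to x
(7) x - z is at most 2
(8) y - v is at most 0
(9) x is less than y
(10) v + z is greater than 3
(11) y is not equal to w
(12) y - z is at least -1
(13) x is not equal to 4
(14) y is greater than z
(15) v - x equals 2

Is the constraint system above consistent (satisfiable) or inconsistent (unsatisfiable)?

Satisfiable

Try x = 1, y = 3, z = 1, w = 2, v = 3.
Check constraint 1: y + x = 4; constraint 3: w + z = 3. The remaining constraints are straightforward to verify.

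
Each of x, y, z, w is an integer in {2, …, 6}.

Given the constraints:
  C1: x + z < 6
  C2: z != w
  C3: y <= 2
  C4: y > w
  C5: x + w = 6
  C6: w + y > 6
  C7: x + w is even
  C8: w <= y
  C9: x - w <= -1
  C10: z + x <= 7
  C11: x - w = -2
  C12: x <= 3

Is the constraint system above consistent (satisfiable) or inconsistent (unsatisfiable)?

From constraint 12: x ≤ 3. From constraints 3 and 8: w ≤ y ≤ 2. Hence x + w ≤ 5. But constraint 5 requires x + w = 6, and 6 > 5. Contradiction.

Unsatisfiable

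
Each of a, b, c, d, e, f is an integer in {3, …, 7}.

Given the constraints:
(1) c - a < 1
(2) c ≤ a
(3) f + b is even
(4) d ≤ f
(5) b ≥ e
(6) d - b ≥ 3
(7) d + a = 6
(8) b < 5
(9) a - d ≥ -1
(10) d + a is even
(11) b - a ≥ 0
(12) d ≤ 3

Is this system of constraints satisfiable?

Unsatisfiable

Constraints 6, 9, and 11 give b − a ≥ 0, a − d ≥ -1, d − b ≥ 3.
Adding all 3 inequalities: the left sides telescope to 0, and the right sides sum to 0 + (-1) + 3 = 2. So 0 ≥ 2, which is false.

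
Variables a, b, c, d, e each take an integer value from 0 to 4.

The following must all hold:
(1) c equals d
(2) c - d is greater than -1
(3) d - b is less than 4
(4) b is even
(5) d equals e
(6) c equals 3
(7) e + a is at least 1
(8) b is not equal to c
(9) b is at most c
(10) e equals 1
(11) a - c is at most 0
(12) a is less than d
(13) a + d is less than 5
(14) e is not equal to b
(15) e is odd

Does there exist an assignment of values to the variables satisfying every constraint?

Unsatisfiable

Constraint 6 fixes c = 3 and constraint 10 fixes e = 1. Constraints 1 and 5 give c = d = e, so c = e. But 3 ≠ 1 — contradiction.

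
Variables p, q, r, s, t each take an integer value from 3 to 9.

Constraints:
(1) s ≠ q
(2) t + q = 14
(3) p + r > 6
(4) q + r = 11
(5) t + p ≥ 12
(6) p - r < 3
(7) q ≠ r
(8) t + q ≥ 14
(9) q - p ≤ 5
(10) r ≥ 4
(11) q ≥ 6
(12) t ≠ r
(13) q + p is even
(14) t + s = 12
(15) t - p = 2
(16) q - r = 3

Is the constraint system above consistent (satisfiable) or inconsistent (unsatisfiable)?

Setting (p, q, r, s, t) = (5, 7, 4, 5, 7) satisfies everything: constraint 2: t + q = 14; constraint 3: p + r = 9, and the others follow.

Satisfiable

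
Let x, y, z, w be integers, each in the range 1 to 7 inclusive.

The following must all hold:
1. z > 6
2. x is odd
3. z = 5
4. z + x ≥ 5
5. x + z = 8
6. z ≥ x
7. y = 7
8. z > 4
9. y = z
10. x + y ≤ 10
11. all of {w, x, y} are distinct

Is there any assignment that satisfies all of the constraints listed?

Unsatisfiable

Constraint 7 fixes y = 7 and constraint 3 fixes z = 5, but constraint 9 requires y = z. Since 7 ≠ 5, contradiction.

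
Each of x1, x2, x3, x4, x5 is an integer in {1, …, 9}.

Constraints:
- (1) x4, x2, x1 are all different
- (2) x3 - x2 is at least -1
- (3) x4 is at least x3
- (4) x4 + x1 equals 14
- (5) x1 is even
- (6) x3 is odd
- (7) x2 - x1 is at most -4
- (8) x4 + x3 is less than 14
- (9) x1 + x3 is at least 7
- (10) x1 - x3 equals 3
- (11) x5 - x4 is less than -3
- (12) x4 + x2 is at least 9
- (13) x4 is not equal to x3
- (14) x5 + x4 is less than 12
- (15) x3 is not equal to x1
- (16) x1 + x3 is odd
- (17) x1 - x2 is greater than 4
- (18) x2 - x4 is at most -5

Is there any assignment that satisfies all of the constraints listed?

Satisfiable

Try x1 = 6, x2 = 1, x3 = 3, x4 = 8, x5 = 3.
Check constraint 2: x3 - x2 = 2; constraint 4: x4 + x1 = 14; constraint 7: x2 - x1 = -5. The remaining constraints are straightforward to verify.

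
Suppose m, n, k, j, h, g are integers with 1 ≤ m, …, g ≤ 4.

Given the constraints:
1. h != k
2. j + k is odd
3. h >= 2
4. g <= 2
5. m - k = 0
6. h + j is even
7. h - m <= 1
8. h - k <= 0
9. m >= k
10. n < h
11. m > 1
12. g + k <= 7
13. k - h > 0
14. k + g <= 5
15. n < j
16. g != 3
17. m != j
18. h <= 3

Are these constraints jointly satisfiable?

The assignment m = 3, n = 1, k = 3, j = 4, h = 2, g = 2 works:
  constraint 5 holds since m - k = 0.
  constraint 7 holds since h - m = -1.
The rest check out directly.

Satisfiable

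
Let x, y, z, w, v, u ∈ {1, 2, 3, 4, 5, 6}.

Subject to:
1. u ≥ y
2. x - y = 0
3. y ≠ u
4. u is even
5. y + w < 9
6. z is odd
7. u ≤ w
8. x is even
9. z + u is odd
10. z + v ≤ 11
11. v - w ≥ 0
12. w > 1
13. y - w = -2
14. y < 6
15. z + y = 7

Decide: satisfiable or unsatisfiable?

Satisfiable

The assignment x = 2, y = 2, z = 5, w = 4, v = 6, u = 4 works:
  constraint 2 holds since x - y = 0.
  constraint 5 holds since y + w = 6.
  constraint 10 holds since z + v = 11.
The rest check out directly.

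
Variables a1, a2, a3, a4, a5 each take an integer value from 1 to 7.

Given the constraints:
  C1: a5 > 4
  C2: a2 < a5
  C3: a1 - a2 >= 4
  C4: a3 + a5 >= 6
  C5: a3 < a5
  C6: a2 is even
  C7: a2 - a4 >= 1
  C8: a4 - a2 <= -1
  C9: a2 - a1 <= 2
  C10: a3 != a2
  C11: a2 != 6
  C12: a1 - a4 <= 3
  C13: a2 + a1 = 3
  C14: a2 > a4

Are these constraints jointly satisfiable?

Unsatisfiable

Constraints 3, 7, and 12 give a1 − a2 ≥ 4, a2 − a4 ≥ 1, a4 − a1 ≥ -3.
Adding all 3 inequalities: the left sides telescope to 0, and the right sides sum to 4 + 1 + (-3) = 2. So 0 ≥ 2, which is false.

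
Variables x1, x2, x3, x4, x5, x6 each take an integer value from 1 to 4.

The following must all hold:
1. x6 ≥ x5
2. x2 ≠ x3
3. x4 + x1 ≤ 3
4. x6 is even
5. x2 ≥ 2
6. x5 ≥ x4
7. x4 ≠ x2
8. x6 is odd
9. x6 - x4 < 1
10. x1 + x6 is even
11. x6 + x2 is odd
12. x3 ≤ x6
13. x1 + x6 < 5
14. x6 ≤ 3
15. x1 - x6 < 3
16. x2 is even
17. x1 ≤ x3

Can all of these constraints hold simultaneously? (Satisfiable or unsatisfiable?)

Unsatisfiable

Constraint 4 makes x6 even and constraint 16 makes x2 even, so x6 + x2 must be even. Constraint 11 says x6 + x2 is odd — contradiction.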